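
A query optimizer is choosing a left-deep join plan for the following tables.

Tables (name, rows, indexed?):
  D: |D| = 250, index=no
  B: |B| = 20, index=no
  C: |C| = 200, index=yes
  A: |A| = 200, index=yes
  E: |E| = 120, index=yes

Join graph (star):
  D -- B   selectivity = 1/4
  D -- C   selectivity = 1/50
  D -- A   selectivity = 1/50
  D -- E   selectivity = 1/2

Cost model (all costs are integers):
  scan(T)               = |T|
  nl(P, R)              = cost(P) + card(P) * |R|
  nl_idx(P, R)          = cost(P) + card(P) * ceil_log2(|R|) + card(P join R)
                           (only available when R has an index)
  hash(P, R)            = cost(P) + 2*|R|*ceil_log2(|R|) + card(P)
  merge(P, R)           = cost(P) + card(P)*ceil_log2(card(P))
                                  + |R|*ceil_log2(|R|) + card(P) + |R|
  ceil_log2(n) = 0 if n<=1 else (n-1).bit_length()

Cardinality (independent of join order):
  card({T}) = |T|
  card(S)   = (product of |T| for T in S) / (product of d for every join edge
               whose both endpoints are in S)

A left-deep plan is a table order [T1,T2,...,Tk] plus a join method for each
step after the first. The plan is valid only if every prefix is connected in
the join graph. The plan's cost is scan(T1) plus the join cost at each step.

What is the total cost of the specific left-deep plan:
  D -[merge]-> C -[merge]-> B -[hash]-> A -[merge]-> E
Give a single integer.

step 1: scan D: cost=250, card=250
step 2: join C via merge
    card(P join C) = 250*200/(50) = 1000
    cost = 250 + 250*8 + 200*8 + 250 + 200 = 4300
step 3: join B via merge
    card(P join B) = 1000*20/(4) = 5000
    cost = 4300 + 1000*10 + 20*5 + 1000 + 20 = 15420
step 4: join A via hash
    card(P join A) = 5000*200/(50) = 20000
    cost = 15420 + 2*200*8 + 5000 = 23620
step 5: join E via merge
    card(P join E) = 20000*120/(2) = 1200000
    cost = 23620 + 20000*15 + 120*7 + 20000 + 120 = 344580

344580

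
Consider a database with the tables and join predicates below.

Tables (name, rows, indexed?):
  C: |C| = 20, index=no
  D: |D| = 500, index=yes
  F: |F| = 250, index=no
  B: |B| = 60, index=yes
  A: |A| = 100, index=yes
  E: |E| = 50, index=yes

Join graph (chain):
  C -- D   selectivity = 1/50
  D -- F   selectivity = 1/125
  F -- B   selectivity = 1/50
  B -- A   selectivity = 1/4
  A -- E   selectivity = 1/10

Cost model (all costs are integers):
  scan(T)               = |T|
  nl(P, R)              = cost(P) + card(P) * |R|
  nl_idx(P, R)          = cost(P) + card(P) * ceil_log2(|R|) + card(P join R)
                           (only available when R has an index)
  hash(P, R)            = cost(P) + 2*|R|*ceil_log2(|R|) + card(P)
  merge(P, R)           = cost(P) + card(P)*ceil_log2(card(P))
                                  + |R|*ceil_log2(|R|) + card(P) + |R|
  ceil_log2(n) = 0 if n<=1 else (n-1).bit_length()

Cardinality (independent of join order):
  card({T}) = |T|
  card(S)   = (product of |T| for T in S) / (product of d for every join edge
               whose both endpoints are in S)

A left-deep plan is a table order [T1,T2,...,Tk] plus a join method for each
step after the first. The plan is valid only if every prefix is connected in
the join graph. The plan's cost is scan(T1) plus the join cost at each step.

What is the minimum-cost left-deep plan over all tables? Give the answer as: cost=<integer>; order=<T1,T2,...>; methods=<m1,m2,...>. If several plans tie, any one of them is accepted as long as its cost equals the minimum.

Selinger DP (subsets sized 1..n):
  {C}: scan cost=20, card=20
  {D}: scan cost=500, card=500
  {F}: scan cost=250, card=250
  {B}: scan cost=60, card=60
  {A}: scan cost=100, card=100
  {E}: scan cost=50, card=50
  {CD}: card=200; try (D,nl_idx)→400, (C,hash)→1200, (D,merge)→5140, (C,merge)→5620, (D,hash)→9040, (D,nl)→10020 …(+1); best=400 via (D,nl_idx)
  {DF}: card=1000; try (D,nl_idx)→3500, (F,hash)→5000, (D,merge)→7500, (F,merge)→7750, (D,hash)→9500, (D,nl)→125250 …(+1); best=3500 via (D,nl_idx)
  {BF}: card=300; try (B,hash)→1220, (B,nl_idx)→2050, (F,merge)→2730, (B,merge)→2920, (F,hash)→4120, (F,nl)→15060 …(+1); best=1220 via (B,hash)
  {AB}: card=1500; try (B,hash)→920, (A,merge)→1280, (B,merge)→1320, (A,hash)→1520, (A,nl_idx)→1980, (B,nl_idx)→2200 …(+2); best=920 via (B,hash)
  {AE}: card=500; try (E,hash)→800, (A,nl_idx)→900, (E,nl_idx)→1200, (A,merge)→1200, (E,merge)→1250, (A,hash)→1500 …(+2); best=800 via (E,hash)
  {CDF}: card=400; try (F,merge)→4450, (F,hash)→4600, (C,hash)→4700, (C,merge)→14620, (C,nl)→23500, (F,nl)→50400; best=4450 via (F,merge)
  {BDF}: card=1200; try (D,nl_idx)→5120, (B,hash)→5220, (D,merge)→9220, (D,hash)→10520, (B,nl_idx)→10700, (B,merge)→14920 …(+2); best=5120 via (D,nl_idx)
  {ABF}: card=7500; try (A,hash)→2920, (A,merge)→5020, (F,hash)→6420, (A,nl_idx)→10820, (F,merge)→21170, (A,nl)→31220 …(+1); best=2920 via (A,hash)
  {ABE}: card=7500; try (B,hash)→2020, (E,hash)→3020, (B,merge)→6220, (B,nl_idx)→11300, (E,nl_idx)→17420, (E,merge)→19270 …(+2); best=2020 via (B,hash)
  {BCDF}: card=480; try (B,hash)→5570, (C,hash)→6520, (B,nl_idx)→7330, (B,merge)→8870, (C,merge)→19640, (B,nl)→28450 …(+1); best=5570 via (B,hash)
  {ABDF}: card=30000; try (A,hash)→7720, (D,hash)→19420, (A,merge)→20320, (A,nl_idx)→43520, (D,nl_idx)→100420, (D,merge)→112920 …(+2); best=7720 via (A,hash)
  {ABEF}: card=37500; try (E,hash)→11020, (F,hash)→13520, (E,nl_idx)→85420, (E,merge)→108270, (F,merge)→109270, (E,nl)→377920 …(+1); best=11020 via (E,hash)
  {ABCDF}: card=12000; try (A,hash)→7450, (A,merge)→11170, (A,nl_idx)→20930, (C,hash)→37920, (A,nl)→53570, (C,merge)→487840 …(+1); best=7450 via (A,hash)
  {ABDEF}: card=150000; try (E,hash)→38320, (D,hash)→57520, (E,nl_idx)→337720, (E,merge)→488070, (D,nl_idx)→498520, (D,merge)→653520 …(+2); best=38320 via (E,hash)
  {ABCDEF}: card=60000; try (E,hash)→20050, (E,nl_idx)→139450, (E,merge)→187800, (C,hash)→188520, (E,nl)→607450, (C,merge)→2888440 …(+1); best=20050 via (E,hash)

cost=20050; order=C,D,F,B,A,E; methods=nl_idx,merge,hash,hash,hash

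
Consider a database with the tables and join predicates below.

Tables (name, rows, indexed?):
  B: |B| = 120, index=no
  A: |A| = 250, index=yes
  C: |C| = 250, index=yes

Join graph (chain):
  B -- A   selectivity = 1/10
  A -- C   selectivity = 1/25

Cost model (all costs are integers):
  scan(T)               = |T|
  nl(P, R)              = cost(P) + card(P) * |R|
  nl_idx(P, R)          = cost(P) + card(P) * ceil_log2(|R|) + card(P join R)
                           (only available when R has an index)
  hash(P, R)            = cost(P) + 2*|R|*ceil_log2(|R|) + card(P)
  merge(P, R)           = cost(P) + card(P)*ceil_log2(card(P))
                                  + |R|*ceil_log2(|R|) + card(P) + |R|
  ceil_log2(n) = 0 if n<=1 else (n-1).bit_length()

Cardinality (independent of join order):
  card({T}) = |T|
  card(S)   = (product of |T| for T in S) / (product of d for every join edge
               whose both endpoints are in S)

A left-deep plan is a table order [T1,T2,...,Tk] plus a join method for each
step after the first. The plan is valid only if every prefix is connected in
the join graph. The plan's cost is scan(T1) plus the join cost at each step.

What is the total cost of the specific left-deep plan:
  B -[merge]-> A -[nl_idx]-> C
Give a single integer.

step 1: scan B: cost=120, card=120
step 2: join A via merge
    card(P join A) = 120*250/(10) = 3000
    cost = 120 + 120*7 + 250*8 + 120 + 250 = 3330
step 3: join C via nl_idx
    card(P join C) = 3000*250/(25) = 30000
    cost = 3330 + 3000*8 + 30000 = 57330

57330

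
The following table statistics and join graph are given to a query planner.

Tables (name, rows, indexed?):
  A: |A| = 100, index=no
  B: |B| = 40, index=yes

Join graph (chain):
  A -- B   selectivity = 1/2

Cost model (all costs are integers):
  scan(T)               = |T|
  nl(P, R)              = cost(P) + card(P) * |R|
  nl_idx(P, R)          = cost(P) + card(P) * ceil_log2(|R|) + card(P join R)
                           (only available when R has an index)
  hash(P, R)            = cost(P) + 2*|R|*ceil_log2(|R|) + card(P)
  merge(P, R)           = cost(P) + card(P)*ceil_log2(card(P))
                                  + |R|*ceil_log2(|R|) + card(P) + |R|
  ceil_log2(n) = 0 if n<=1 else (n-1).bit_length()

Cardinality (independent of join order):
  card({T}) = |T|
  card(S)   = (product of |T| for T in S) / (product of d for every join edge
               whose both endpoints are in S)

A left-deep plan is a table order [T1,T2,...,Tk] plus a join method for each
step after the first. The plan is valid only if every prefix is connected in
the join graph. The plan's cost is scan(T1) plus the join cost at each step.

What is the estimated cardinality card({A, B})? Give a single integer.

Tables in S: A(100), B(40)
Edges inside S: A-B(d=2)
numerator = 100 * 40 = 4000
denominator = 2 = 2
card(S) = 4000 / 2 = 2000

2000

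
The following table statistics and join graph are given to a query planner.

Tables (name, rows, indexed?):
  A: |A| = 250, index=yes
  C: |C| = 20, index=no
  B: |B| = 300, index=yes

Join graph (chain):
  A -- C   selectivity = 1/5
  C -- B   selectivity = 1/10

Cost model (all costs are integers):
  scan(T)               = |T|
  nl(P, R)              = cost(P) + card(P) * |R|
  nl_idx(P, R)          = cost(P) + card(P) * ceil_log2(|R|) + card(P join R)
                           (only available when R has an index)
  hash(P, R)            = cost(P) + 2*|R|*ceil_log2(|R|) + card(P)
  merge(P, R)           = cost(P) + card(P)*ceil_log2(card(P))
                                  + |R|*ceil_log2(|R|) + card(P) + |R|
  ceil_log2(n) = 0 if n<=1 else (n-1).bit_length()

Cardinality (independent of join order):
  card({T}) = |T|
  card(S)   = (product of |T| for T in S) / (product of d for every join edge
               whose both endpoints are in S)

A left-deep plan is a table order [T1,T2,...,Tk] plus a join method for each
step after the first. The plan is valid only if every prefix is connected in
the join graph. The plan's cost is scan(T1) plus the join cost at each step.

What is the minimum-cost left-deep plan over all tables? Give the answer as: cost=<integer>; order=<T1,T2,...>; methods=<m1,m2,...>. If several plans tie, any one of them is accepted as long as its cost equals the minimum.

Selinger DP (subsets sized 1..n):
  {A}: scan cost=250, card=250
  {C}: scan cost=20, card=20
  {B}: scan cost=300, card=300
  {AC}: card=1000; try (C,hash)→700, (A,nl_idx)→1180, (A,merge)→2390, (C,merge)→2620, (A,hash)→4040, (A,nl)→5020 …(+1); best=700 via (C,hash)
  {BC}: card=600; try (C,hash)→800, (B,nl_idx)→800, (B,merge)→3140, (C,merge)→3420, (B,hash)→5440, (B,nl)→6020 …(+1); best=800 via (C,hash)
  {ABC}: card=30000; try (A,hash)→5400, (B,hash)→7100, (A,merge)→9650, (B,merge)→14700, (A,nl_idx)→35600, (B,nl_idx)→39700 …(+2); best=5400 via (A,hash)

cost=5400; order=B,C,A; methods=hash,hash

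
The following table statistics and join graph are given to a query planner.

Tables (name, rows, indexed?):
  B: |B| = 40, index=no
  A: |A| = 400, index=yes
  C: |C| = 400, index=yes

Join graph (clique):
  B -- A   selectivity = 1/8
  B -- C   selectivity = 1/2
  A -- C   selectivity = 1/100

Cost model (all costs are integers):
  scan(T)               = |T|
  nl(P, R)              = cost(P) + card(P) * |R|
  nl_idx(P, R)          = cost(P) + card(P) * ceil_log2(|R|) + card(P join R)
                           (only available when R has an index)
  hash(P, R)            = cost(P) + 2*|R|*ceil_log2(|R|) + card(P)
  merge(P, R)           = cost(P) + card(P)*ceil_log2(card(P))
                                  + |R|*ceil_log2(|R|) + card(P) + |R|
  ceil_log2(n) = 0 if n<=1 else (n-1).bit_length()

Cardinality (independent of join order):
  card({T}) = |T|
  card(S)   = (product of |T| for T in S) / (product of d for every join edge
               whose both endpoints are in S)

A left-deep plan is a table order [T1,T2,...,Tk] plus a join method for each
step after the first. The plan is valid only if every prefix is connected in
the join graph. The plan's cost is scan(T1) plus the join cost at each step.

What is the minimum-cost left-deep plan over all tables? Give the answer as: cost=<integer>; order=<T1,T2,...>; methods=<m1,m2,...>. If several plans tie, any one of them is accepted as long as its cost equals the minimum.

cost=7680; order=A,C,B; methods=nl_idx,hash

Selinger DP (subsets sized 1..n):
  {B}: scan cost=40, card=40
  {A}: scan cost=400, card=400
  {C}: scan cost=400, card=400
  {AB}: card=2000; try (B,hash)→1280, (A,nl_idx)→2400, (A,merge)→4320, (B,merge)→4680, (A,hash)→7280, (A,nl)→16040 …(+1); best=1280 via (B,hash)
  {BC}: card=8000; try (B,hash)→1280, (C,merge)→4320, (B,merge)→4680, (C,hash)→7280, (C,nl_idx)→8400, (C,nl)→16040 …(+1); best=1280 via (B,hash)
  {AC}: card=1600; try (C,nl_idx)→5600, (A,nl_idx)→5600, (C,hash)→8000, (A,hash)→8000, (C,merge)→8400, (A,merge)→8400 …(+2); best=5600 via (C,nl_idx)
  {ABC}: card=4000; try (B,hash)→7680, (C,hash)→10480, (A,hash)→16480, (C,nl_idx)→23280, (B,merge)→25080, (C,merge)→29280 …(+5); best=7680 via (B,hash)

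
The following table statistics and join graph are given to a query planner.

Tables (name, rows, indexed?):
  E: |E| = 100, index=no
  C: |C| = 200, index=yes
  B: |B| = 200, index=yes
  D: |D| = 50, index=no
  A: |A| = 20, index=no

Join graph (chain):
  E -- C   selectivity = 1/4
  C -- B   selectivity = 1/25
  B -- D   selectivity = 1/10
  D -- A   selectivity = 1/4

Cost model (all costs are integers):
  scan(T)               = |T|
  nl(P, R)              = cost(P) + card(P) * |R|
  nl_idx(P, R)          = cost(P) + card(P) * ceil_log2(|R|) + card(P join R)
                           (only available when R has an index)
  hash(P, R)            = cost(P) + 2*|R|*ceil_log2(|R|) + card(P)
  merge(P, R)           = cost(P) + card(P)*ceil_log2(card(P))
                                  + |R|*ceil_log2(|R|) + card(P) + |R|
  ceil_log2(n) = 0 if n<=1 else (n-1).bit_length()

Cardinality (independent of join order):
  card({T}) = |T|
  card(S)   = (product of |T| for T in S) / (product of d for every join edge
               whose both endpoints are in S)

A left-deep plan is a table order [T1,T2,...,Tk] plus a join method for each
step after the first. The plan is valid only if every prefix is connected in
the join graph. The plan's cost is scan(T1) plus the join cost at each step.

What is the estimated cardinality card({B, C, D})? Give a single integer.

8000

Tables in S: B(200), C(200), D(50)
Edges inside S: C-B(d=25), B-D(d=10)
numerator = 200 * 200 * 50 = 2000000
denominator = 25 * 10 = 250
card(S) = 2000000 / 250 = 8000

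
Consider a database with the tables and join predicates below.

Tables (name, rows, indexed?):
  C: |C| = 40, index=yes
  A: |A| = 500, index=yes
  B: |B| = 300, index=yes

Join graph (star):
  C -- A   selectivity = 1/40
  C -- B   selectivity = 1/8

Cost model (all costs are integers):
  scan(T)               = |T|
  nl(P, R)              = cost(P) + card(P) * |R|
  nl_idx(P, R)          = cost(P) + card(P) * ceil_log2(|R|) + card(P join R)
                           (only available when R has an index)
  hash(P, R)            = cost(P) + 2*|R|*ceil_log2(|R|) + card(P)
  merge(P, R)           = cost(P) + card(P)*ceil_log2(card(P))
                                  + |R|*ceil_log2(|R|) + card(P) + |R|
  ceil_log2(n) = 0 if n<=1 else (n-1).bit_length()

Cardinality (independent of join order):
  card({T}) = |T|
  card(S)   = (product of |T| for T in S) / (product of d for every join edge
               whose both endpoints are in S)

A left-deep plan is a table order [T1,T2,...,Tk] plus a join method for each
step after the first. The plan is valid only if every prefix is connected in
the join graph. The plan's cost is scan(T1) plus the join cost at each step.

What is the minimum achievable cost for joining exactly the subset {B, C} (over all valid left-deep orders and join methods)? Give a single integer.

1080

Selinger DP over subsets of {B,C}:
  {C}: scan cost=40, card=40
  {B}: scan cost=300, card=300
  {BC}: card=1500; try (C,hash)→1080, (B,nl_idx)→1900, (B,merge)→3320, (C,merge)→3580, (C,nl_idx)→3600, (B,hash)→5480 …(+2); best=1080 via (C,hash)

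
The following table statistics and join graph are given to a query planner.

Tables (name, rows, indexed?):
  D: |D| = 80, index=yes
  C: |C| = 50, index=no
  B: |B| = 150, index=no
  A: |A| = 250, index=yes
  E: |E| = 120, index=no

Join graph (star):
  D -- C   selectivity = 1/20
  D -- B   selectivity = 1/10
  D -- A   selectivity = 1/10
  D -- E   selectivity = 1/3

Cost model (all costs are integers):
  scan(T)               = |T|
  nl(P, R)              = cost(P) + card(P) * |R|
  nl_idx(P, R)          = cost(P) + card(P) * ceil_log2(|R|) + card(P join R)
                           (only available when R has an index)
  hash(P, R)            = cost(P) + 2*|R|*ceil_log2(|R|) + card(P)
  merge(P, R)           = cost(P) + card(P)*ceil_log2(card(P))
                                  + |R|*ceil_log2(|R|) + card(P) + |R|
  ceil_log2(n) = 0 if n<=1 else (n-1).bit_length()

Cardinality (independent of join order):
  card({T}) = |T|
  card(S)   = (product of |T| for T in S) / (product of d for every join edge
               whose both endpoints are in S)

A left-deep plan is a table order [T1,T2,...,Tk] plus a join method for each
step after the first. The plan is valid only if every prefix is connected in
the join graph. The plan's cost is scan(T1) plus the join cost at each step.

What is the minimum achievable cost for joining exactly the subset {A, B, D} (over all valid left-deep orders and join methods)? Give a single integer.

6020

Selinger DP over subsets of {A,B,D}:
  {D}: scan cost=80, card=80
  {B}: scan cost=150, card=150
  {A}: scan cost=250, card=250
  {BD}: card=1200; try (D,hash)→1420, (B,merge)→2070, (D,merge)→2140, (D,nl_idx)→2400, (B,hash)→2560, (B,nl)→12080 …(+1); best=1420 via (D,hash)
  {AD}: card=2000; try (D,hash)→1620, (A,nl_idx)→2720, (A,merge)→2970, (D,merge)→3140, (D,nl_idx)→4000, (A,hash)→4160 …(+2); best=1620 via (D,hash)
  {ABD}: card=30000; try (B,hash)→6020, (A,hash)→6620, (A,merge)→18070, (B,merge)→26970, (A,nl_idx)→41020, (A,nl)→301420 …(+1); best=6020 via (B,hash)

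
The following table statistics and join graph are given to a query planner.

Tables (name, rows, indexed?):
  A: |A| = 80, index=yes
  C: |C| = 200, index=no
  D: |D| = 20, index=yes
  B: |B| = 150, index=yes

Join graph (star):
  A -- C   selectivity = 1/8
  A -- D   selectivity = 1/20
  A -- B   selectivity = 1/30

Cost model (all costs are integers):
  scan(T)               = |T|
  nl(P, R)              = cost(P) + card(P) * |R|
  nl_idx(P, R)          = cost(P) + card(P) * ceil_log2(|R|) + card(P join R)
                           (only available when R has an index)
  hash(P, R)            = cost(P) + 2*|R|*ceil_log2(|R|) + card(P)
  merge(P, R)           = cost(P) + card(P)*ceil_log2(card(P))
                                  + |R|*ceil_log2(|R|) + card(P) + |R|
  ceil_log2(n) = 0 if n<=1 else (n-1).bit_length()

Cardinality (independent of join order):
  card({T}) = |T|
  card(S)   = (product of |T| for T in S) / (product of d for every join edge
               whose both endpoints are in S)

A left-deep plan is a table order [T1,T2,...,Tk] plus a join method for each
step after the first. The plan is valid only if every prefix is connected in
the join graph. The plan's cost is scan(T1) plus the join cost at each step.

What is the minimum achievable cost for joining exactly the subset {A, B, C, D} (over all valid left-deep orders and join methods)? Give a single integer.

4880

Selinger DP over subsets of {A,B,C,D}:
  {A}: scan cost=80, card=80
  {C}: scan cost=200, card=200
  {D}: scan cost=20, card=20
  {B}: scan cost=150, card=150
  {AC}: card=2000; try (A,hash)→1520, (C,merge)→2520, (A,merge)→2640, (C,hash)→3360, (A,nl_idx)→3600, (C,nl)→16080 …(+1); best=1520 via (A,hash)
  {AD}: card=80; try (A,nl_idx)→240, (D,hash)→360, (D,nl_idx)→560, (A,merge)→780, (D,merge)→840, (A,hash)→1160 …(+2); best=240 via (A,nl_idx)
  {AB}: card=400; try (B,nl_idx)→1120, (A,hash)→1420, (A,nl_idx)→1600, (B,merge)→2070, (A,merge)→2140, (B,hash)→2560 …(+2); best=1120 via (B,nl_idx)
  {ACD}: card=2000; try (C,merge)→2680, (C,hash)→3520, (D,hash)→3720, (D,nl_idx)→13520, (C,nl)→16240, (D,merge)→25640 …(+1); best=2680 via (C,merge)
  {ABC}: card=10000; try (C,hash)→4720, (B,hash)→5920, (C,merge)→6920, (B,merge)→26870, (B,nl_idx)→27520, (C,nl)→81120 …(+1); best=4720 via (C,hash)
  {ABD}: card=400; try (B,nl_idx)→1280, (D,hash)→1720, (B,merge)→2230, (B,hash)→2720, (D,nl_idx)→3520, (D,merge)→5240 …(+2); best=1280 via (B,nl_idx)
  {ABCD}: card=10000; try (C,hash)→4880, (C,merge)→7080, (B,hash)→7080, (D,hash)→14920, (B,merge)→28030, (B,nl_idx)→28680 …(+5); best=4880 via (C,hash)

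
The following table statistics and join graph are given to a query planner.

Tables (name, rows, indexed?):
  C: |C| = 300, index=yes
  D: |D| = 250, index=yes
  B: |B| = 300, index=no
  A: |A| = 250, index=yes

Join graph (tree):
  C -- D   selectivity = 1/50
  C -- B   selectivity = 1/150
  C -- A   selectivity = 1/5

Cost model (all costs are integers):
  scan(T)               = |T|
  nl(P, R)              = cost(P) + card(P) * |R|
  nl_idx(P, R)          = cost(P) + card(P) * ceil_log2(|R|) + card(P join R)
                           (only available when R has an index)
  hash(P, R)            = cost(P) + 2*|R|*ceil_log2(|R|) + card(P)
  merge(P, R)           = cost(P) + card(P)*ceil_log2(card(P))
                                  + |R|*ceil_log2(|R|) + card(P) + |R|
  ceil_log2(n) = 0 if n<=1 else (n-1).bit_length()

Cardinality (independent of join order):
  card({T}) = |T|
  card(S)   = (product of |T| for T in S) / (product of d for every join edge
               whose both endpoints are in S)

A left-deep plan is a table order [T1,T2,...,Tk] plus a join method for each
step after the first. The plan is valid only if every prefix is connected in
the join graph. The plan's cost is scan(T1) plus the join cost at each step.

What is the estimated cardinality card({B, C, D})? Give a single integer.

Tables in S: B(300), C(300), D(250)
Edges inside S: C-D(d=50), C-B(d=150)
numerator = 300 * 300 * 250 = 22500000
denominator = 50 * 150 = 7500
card(S) = 22500000 / 7500 = 3000

3000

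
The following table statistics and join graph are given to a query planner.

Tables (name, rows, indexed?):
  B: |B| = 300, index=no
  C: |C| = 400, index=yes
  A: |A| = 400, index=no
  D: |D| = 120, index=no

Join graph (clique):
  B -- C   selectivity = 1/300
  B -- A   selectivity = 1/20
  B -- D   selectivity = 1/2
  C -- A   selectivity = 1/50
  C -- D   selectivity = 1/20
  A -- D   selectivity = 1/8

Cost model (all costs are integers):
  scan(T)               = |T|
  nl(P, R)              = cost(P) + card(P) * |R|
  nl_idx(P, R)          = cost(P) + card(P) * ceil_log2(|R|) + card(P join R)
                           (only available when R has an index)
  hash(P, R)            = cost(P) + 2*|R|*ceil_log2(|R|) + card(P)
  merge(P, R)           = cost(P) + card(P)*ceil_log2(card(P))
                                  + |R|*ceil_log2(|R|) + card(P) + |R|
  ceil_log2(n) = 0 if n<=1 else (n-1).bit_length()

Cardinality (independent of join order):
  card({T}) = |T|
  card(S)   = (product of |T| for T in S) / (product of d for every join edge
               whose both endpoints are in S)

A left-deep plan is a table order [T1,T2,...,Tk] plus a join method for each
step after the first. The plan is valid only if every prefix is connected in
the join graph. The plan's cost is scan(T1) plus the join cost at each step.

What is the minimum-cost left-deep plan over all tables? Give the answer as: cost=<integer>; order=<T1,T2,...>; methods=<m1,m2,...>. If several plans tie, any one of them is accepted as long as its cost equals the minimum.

cost=12840; order=B,C,A,D; methods=nl_idx,hash,hash

Selinger DP (subsets sized 1..n):
  {B}: scan cost=300, card=300
  {C}: scan cost=400, card=400
  {A}: scan cost=400, card=400
  {D}: scan cost=120, card=120
  {BC}: card=400; try (C,nl_idx)→3400, (B,hash)→6200, (C,merge)→7300, (B,merge)→7400, (C,hash)→7800, (C,nl)→120300 …(+1); best=3400 via (C,nl_idx)
  {AB}: card=6000; try (B,hash)→6200, (A,merge)→7300, (B,merge)→7400, (A,hash)→7800, (A,nl)→120300, (B,nl)→120400; best=6200 via (B,hash)
  {BD}: card=18000; try (D,hash)→2280, (B,merge)→4080, (D,merge)→4260, (B,hash)→5640, (B,nl)→36120, (D,nl)→36300; best=2280 via (D,hash)
  {AC}: card=3200; try (C,nl_idx)→7200, (C,hash)→8000, (A,hash)→8000, (C,merge)→8400, (A,merge)→8400, (C,nl)→160400 …(+1); best=7200 via (C,nl_idx)
  {CD}: card=2400; try (D,hash)→2480, (C,nl_idx)→3600, (C,merge)→5080, (D,merge)→5360, (C,hash)→7440, (C,nl)→48120 …(+1); best=2480 via (D,hash)
  {AD}: card=6000; try (D,hash)→2480, (A,merge)→5080, (D,merge)→5360, (A,hash)→7440, (A,nl)→48120, (D,nl)→48400; best=2480 via (D,hash)
  {ABC}: card=160; try (A,hash)→11000, (A,merge)→11400, (B,hash)→15800, (C,hash)→19400, (B,merge)→51800, (C,nl_idx)→60360 …(+4); best=11000 via (A,hash)
  {BCD}: card=1200; try (D,hash)→5480, (D,merge)→8360, (B,hash)→10280, (C,hash)→27480, (B,merge)→36680, (D,nl)→51400 …(+4); best=5480 via (D,hash)
  {ABD}: card=45000; try (D,hash)→13880, (B,hash)→13880, (A,hash)→27480, (B,merge)→89480, (D,merge)→91160, (A,merge)→294280 …(+3); best=13880 via (D,hash)
  {ACD}: card=2400; try (D,hash)→12080, (A,hash)→12080, (C,hash)→15680, (A,merge)→37680, (D,merge)→49760, (C,nl_idx)→58880 …(+4); best=12080 via (D,hash)
  {ABCD}: card=60; try (D,hash)→12840, (D,merge)→13400, (A,hash)→13880, (B,hash)→19880, (A,merge)→23880, (D,nl)→30200 …(+7); best=12840 via (D,hash)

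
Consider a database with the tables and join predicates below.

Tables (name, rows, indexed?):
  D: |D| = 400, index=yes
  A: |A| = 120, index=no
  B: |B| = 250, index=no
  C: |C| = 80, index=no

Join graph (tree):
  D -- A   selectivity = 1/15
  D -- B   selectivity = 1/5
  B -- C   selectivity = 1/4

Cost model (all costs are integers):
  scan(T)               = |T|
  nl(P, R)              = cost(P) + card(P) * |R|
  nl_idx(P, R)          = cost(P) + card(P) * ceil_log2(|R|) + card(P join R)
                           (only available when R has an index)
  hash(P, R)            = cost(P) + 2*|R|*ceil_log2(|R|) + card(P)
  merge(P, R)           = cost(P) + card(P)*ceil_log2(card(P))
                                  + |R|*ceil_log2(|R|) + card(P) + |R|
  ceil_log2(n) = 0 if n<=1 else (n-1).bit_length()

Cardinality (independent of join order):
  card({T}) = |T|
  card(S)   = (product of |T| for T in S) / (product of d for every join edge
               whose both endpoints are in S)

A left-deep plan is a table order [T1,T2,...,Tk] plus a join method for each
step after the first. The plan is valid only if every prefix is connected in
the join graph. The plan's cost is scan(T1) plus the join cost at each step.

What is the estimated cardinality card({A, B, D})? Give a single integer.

Tables in S: A(120), B(250), D(400)
Edges inside S: D-A(d=15), D-B(d=5)
numerator = 120 * 250 * 400 = 12000000
denominator = 15 * 5 = 75
card(S) = 12000000 / 75 = 160000

160000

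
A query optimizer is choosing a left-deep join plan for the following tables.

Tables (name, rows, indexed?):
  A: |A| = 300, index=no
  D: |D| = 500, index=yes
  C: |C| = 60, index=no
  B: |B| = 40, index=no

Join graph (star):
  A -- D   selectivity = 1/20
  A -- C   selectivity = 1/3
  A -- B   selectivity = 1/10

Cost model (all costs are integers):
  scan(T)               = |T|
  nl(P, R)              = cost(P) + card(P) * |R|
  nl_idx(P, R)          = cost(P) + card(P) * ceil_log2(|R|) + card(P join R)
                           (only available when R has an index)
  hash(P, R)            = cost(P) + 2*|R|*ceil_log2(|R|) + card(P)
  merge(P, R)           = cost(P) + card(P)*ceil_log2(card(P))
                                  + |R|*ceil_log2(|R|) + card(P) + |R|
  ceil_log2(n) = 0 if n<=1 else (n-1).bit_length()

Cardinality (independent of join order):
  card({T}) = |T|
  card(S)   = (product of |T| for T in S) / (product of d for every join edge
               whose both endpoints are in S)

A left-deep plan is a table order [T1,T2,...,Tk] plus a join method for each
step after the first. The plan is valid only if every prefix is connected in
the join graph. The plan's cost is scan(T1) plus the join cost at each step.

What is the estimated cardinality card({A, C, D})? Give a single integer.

150000

Tables in S: A(300), C(60), D(500)
Edges inside S: A-D(d=20), A-C(d=3)
numerator = 300 * 60 * 500 = 9000000
denominator = 20 * 3 = 60
card(S) = 9000000 / 60 = 150000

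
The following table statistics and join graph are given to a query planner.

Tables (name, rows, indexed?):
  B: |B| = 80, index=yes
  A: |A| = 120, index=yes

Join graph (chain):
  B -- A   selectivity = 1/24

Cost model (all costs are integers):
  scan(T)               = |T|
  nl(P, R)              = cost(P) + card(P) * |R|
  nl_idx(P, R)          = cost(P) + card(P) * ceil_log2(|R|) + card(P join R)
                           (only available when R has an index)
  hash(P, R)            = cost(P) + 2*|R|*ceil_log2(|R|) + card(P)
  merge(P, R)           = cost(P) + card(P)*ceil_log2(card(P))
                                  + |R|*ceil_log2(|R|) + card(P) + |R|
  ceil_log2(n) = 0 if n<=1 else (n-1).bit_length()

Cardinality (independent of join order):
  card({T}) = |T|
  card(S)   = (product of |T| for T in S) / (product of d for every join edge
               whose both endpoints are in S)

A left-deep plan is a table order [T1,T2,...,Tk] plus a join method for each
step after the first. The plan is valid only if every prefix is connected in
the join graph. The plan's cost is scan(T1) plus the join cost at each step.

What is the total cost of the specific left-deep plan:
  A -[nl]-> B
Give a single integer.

step 1: scan A: cost=120, card=120
step 2: join B via nl
    card(P join B) = 120*80/(24) = 400
    cost = 120 + 120*80 = 9720

9720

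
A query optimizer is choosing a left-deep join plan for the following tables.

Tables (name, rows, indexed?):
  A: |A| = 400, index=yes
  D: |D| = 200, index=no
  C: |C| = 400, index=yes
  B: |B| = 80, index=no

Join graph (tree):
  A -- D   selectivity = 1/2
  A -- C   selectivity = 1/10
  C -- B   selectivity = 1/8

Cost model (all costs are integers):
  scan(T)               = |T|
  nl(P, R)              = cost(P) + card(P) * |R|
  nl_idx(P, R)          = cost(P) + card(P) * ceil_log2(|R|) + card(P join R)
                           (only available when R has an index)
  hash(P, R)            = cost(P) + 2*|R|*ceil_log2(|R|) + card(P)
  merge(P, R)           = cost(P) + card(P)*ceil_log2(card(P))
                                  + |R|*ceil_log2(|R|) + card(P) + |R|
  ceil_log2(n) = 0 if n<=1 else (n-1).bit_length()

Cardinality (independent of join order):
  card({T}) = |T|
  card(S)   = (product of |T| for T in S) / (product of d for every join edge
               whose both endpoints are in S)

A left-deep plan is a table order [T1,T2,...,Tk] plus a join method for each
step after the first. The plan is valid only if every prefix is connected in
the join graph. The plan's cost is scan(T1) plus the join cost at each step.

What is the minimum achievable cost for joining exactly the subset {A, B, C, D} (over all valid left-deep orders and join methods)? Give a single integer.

Selinger DP over subsets of {A,B,C,D}:
  {A}: scan cost=400, card=400
  {D}: scan cost=200, card=200
  {C}: scan cost=400, card=400
  {B}: scan cost=80, card=80
  {AD}: card=40000; try (D,hash)→4000, (A,merge)→6000, (D,merge)→6200, (A,hash)→7600, (A,nl_idx)→42000, (A,nl)→80200 …(+1); best=4000 via (D,hash)
  {AC}: card=16000; try (C,hash)→8000, (A,hash)→8000, (C,merge)→8400, (A,merge)→8400, (C,nl_idx)→20000, (A,nl_idx)→20000 …(+2); best=8000 via (C,hash)
  {BC}: card=4000; try (B,hash)→1920, (C,merge)→4720, (C,nl_idx)→4800, (B,merge)→5040, (C,hash)→7360, (C,nl)→32080 …(+1); best=1920 via (B,hash)
  {ACD}: card=1600000; try (D,hash)→27200, (C,hash)→51200, (D,merge)→249800, (C,merge)→688000, (C,nl_idx)→1964000, (D,nl)→3208000 …(+1); best=27200 via (D,hash)
  {ABC}: card=160000; try (A,hash)→13120, (B,hash)→25120, (A,merge)→57920, (A,nl_idx)→197920, (B,merge)→248640, (B,nl)→1288000 …(+1); best=13120 via (A,hash)
  {ABCD}: card=16000000; try (D,hash)→176320, (B,hash)→1628320, (D,merge)→3054920, (D,nl)→32013120, (B,merge)→35227840, (B,nl)→128027200; best=176320 via (D,hash)

176320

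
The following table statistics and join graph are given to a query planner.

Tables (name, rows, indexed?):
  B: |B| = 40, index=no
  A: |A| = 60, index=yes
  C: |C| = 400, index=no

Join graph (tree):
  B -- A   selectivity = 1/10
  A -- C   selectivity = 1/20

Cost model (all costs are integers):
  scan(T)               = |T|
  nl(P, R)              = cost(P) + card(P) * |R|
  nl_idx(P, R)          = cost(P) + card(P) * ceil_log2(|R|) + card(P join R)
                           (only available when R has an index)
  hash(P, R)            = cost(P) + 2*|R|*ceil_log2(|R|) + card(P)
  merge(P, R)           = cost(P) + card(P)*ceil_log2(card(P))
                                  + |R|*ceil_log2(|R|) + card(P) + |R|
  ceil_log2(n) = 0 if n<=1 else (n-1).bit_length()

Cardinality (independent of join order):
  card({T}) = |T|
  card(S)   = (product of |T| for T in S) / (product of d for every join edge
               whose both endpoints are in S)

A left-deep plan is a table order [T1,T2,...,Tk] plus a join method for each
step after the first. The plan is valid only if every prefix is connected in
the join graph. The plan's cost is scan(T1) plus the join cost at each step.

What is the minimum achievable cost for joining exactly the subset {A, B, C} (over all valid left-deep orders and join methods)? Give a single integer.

Selinger DP over subsets of {A,B,C}:
  {B}: scan cost=40, card=40
  {A}: scan cost=60, card=60
  {C}: scan cost=400, card=400
  {AB}: card=240; try (A,nl_idx)→520, (B,hash)→600, (A,merge)→740, (B,merge)→760, (A,hash)→800, (A,nl)→2440 …(+1); best=520 via (A,nl_idx)
  {AC}: card=1200; try (A,hash)→1520, (A,nl_idx)→4000, (C,merge)→4480, (A,merge)→4820, (C,hash)→7320, (C,nl)→24060 …(+1); best=1520 via (A,hash)
  {ABC}: card=4800; try (B,hash)→3200, (C,merge)→6680, (C,hash)→7960, (B,merge)→16200, (B,nl)→49520, (C,nl)→96520; best=3200 via (B,hash)

3200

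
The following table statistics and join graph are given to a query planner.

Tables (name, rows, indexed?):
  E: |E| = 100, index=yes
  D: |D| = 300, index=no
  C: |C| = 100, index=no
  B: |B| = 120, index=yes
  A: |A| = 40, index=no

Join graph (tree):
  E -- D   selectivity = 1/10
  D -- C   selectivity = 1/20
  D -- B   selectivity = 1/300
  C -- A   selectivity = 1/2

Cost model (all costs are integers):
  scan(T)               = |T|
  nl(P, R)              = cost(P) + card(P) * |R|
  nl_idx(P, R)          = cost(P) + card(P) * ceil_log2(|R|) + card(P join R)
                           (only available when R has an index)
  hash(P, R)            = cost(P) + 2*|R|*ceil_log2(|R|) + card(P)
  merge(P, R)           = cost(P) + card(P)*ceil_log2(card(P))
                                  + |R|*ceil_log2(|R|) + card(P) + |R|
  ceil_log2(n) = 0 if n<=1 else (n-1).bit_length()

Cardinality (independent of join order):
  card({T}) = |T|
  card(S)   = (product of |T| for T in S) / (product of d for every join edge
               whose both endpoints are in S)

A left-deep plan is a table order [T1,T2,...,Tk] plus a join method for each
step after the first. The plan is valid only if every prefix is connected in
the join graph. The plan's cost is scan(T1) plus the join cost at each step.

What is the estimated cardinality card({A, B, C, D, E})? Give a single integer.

Tables in S: A(40), B(120), C(100), D(300), E(100)
Edges inside S: E-D(d=10), D-C(d=20), D-B(d=300), C-A(d=2)
numerator = 40 * 120 * 100 * 300 * 100 = 14400000000
denominator = 10 * 20 * 300 * 2 = 120000
card(S) = 14400000000 / 120000 = 120000

120000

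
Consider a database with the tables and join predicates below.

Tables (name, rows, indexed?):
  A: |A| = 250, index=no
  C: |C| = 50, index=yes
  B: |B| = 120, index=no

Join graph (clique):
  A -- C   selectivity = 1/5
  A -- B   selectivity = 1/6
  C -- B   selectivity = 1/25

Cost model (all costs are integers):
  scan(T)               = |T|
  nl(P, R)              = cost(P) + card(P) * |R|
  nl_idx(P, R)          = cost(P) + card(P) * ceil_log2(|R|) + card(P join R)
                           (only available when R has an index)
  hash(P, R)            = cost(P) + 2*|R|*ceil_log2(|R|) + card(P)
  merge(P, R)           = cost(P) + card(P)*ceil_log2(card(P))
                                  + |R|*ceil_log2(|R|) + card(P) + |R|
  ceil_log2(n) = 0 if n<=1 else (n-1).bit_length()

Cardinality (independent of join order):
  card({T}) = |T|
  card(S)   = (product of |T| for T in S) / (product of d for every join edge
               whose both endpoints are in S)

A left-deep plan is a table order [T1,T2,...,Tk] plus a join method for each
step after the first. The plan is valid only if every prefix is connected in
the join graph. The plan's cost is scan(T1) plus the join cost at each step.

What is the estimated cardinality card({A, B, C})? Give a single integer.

2000

Tables in S: A(250), B(120), C(50)
Edges inside S: A-C(d=5), A-B(d=6), C-B(d=25)
numerator = 250 * 120 * 50 = 1500000
denominator = 5 * 6 * 25 = 750
card(S) = 1500000 / 750 = 2000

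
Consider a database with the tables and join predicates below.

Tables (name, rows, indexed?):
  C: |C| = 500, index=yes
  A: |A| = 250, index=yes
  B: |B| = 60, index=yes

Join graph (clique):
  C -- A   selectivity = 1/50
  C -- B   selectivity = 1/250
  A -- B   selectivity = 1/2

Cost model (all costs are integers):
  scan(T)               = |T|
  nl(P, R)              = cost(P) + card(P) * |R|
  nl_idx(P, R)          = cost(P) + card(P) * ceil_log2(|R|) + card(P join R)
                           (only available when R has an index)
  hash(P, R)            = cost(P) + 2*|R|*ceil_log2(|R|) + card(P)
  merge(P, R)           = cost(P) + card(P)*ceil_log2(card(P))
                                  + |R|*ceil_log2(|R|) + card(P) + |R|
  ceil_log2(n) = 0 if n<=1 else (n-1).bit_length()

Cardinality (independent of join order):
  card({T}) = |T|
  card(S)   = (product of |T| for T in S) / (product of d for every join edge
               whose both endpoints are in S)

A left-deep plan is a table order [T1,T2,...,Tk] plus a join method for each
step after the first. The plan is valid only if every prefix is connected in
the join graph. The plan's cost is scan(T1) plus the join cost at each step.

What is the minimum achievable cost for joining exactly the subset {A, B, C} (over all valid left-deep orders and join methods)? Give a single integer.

Selinger DP over subsets of {A,B,C}:
  {C}: scan cost=500, card=500
  {A}: scan cost=250, card=250
  {B}: scan cost=60, card=60
  {AC}: card=2500; try (C,nl_idx)→5000, (A,hash)→5000, (A,nl_idx)→7000, (C,merge)→7500, (A,merge)→7750, (C,hash)→9500 …(+2); best=5000 via (C,nl_idx)
  {BC}: card=120; try (C,nl_idx)→720, (B,hash)→1720, (B,nl_idx)→3620, (C,merge)→5480, (B,merge)→5920, (C,hash)→9120 …(+2); best=720 via (C,nl_idx)
  {AB}: card=7500; try (B,hash)→1220, (A,merge)→2730, (B,merge)→2920, (A,hash)→4120, (A,nl_idx)→8040, (B,nl_idx)→9250 …(+2); best=1220 via (B,hash)
  {ABC}: card=300; try (A,nl_idx)→1980, (A,merge)→3930, (A,hash)→4840, (B,hash)→8220, (C,hash)→17720, (B,nl_idx)→20300 …(+6); best=1980 via (A,nl_idx)

1980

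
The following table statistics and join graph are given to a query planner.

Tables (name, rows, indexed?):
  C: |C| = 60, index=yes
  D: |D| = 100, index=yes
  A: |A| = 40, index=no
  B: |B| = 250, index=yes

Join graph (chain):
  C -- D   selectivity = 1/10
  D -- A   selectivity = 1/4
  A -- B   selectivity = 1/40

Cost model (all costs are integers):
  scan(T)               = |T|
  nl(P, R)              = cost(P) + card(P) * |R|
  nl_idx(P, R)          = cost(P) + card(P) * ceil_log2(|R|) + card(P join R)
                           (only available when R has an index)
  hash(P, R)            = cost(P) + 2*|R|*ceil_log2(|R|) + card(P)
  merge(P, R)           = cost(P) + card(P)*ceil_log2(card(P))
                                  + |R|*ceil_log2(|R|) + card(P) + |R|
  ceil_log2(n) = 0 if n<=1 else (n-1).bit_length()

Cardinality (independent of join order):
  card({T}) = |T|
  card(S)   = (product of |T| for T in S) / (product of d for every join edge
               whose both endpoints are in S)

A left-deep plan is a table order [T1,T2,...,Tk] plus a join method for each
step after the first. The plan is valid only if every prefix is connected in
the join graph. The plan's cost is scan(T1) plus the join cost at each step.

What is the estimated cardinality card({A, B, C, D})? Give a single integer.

37500

Tables in S: A(40), B(250), C(60), D(100)
Edges inside S: C-D(d=10), D-A(d=4), A-B(d=40)
numerator = 40 * 250 * 60 * 100 = 60000000
denominator = 10 * 4 * 40 = 1600
card(S) = 60000000 / 1600 = 37500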